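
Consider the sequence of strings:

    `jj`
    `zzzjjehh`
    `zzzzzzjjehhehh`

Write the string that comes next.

s(k+1) = zzz·s(k)·ehh, so each term gains zzz as a prefix and ehh as a suffix.
Applying this once more to zzzzzzjjehhehh:

zzzzzzzzzjjehhehhehh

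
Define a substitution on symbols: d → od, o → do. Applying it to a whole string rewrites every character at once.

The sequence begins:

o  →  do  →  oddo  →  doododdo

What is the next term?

Rewriting each symbol of doododdo: d→od, o→do, o→do, d→od, o→do, d→od, d→od, o→do, which concatenates to od do do od do od od do.

oddodooddoododdo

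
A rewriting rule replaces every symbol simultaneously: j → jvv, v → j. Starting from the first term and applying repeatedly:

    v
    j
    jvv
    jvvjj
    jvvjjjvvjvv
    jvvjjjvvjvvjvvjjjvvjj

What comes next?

Rewriting the 21 symbols of jvvjjjvvjvvjvvjjjvvjj one by one yields jvv j j jvv jvv jvv j j jvv j j jvv j j jvv jvv jvv j j jvv jvv; concatenated:

jvvjjjvvjvvjvvjjjvvjjjvvjjjvvjvvjvvjjjvvjvv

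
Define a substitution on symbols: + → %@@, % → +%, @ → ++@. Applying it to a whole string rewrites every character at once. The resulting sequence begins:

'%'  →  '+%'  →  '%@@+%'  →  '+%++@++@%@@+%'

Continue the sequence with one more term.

Rewriting the 13 symbols of +%++@++@%@@+% one by one yields %@@ +% %@@ %@@ ++@ %@@ %@@ ++@ +% ++@ ++@ %@@ +%; concatenated:

%@@+%%@@%@@++@%@@%@@++@+%++@++@%@@+%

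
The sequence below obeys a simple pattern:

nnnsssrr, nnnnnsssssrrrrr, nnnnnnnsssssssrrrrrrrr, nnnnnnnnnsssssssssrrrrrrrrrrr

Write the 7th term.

Reading off run lengths: n runs 3, 5, 7, 9; s runs 3, 5, 7, 9; r runs 2, 5, 8, 11 — each is linear in n (n = 1, 2, …).
Setting n = 7 gives 15, 15, 20 characters in each block.

nnnnnnnnnnnnnnnsssssssssssssssrrrrrrrrrrrrrrrrrrrr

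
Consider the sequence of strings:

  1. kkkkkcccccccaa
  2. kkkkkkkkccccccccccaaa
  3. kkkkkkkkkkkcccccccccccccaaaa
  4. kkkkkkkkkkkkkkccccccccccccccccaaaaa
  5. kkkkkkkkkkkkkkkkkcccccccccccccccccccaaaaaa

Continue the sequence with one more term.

The n-th term is 3n-1 k's then 3n+1 c's then n a's, where the shown terms are n = 2, 3, 4, 5, 6.
Setting n = 7 gives 20, 22, 7 characters in each block.

kkkkkkkkkkkkkkkkkkkkccccccccccccccccccccccaaaaaaa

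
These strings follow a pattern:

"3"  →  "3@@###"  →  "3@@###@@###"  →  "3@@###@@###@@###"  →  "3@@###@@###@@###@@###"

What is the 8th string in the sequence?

The strings grow by a fixed suffix @@### each time.
From 3@@###@@###@@###@@###, 3 further steps: 3@@###@@###@@###@@### → 3@@###@@###@@###@@###@@### → 3@@###@@###@@###@@###@@###@@### → (answer).

3@@###@@###@@###@@###@@###@@###@@###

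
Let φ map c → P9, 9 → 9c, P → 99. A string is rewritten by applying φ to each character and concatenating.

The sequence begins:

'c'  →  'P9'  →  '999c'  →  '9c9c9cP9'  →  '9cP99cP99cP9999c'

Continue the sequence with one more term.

Applying the rule to each of the 16 symbols of 9cP99cP99cP9999c gives the pieces 9c P9 99 9c 9c P9 99 9c 9c P9 99 9c 9c 9c 9c P9, which concatenate to the answer.

9cP9999c9cP9999c9cP9999c9c9c9cP9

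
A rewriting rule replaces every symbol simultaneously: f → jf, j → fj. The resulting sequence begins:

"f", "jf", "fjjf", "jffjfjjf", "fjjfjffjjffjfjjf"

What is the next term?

jffjfjjffjjfjffjfjjfjffjjffjfjjf

Replace each of the 16 characters of fjjfjffjjffjfjjf in place — jf fj fj jf fj jf jf fj fj jf jf fj jf fj fj jf — and concatenate.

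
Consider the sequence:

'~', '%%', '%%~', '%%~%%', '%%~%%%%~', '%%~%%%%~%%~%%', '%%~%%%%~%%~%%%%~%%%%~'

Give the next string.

%%~%%%%~%%~%%%%~%%%%~%%~%%%%~%%~%%

From term 3 onward, concatenate the last term with the second-to-last: %%·~ = %%~, %%~·%% = %%~%%, …
Continuing: %%~%%%%~%%~%%%%~%%%%~ · %%~%%%%~%%~%% gives term 8.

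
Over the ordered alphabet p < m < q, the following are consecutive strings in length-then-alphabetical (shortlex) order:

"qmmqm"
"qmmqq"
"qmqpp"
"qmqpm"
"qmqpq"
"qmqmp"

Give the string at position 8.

Stepping forward 2 times from qmqmp: qmqmp → qmqmm, then the target.

qmqmq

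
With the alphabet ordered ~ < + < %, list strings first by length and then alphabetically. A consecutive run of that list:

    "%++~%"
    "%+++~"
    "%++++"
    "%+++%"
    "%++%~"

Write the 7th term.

Advancing 2 positions from %++%~ through %++%~ → %++%+ reaches term 7.

%++%%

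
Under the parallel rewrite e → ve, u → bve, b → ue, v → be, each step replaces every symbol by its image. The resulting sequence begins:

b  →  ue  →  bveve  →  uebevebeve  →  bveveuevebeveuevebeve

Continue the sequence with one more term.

uebevebevebvevebeveuevebevebvevebeveuevebeve

Replace each of the 21 characters of bveveuevebeveuevebeve in place — ue be ve be ve bve ve be ve ue ve be ve bve ve be ve ue ve be ve — and concatenate.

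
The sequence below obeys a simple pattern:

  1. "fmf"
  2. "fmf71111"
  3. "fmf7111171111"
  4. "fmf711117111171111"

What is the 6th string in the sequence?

fmf7111171111711117111171111

The strings grow by a fixed suffix 71111 each time.
From fmf711117111171111, 2 further steps: fmf711117111171111 → fmf71111711117111171111 → (answer).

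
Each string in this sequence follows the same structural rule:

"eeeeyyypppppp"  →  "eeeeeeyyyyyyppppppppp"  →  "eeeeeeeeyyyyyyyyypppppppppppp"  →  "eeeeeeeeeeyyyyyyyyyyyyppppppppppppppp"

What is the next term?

Reading off run lengths: e runs 4, 6, 8, 10; y runs 3, 6, 9, 12; p runs 6, 9, 12, 15 — each is linear in n (n = 1, 2, …).
For the next term, n = 5, so the run lengths are 12, 15, 18.

eeeeeeeeeeeeyyyyyyyyyyyyyyypppppppppppppppppp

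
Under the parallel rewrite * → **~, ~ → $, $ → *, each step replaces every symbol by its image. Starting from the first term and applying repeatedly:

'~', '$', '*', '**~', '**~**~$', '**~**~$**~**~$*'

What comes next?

Applying the rule to each of the 15 symbols of **~**~$**~**~$* gives the pieces **~ **~ $ **~ **~ $ * **~ **~ $ **~ **~ $ * **~, which concatenate to the answer.

**~**~$**~**~$***~**~$**~**~$***~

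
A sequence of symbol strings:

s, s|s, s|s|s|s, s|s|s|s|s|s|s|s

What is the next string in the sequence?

s|s|s|s|s|s|s|s|s|s|s|s|s|s|s|s

Every step duplicates the string with '|' between the halves.
So the next term is two copies of s|s|s|s|s|s|s|s with '|' between the halves.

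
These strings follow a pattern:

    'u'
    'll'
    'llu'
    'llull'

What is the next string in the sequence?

From term 3 onward, concatenate the last term with the second-to-last: ll·u = llu, llu·ll = llull, …
So term 5 is llull·llu.

llullllu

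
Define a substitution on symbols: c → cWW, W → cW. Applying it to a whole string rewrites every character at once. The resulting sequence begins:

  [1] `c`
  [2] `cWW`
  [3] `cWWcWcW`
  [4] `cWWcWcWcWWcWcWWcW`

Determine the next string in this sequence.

φ(cWWcWcWcWWcWcWWcW) expands symbol-by-symbol to cWW cW cW cWW cW cWW cW cWW cW cW cWW cW cWW cW cW cWW cW; joining the 17 pieces gives the next term.

cWWcWcWcWWcWcWWcWcWWcWcWcWWcWcWWcWcWcWWcW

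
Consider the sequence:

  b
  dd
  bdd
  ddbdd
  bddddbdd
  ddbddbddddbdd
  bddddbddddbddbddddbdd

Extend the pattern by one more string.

Each term (from the third on) is the two preceding terms concatenated in order: term 3 = b·dd = bdd.
Continuing: ddbddbddddbdd · bddddbddddbddbddddbdd gives term 8.

ddbddbddddbddbddddbddddbddbddddbdd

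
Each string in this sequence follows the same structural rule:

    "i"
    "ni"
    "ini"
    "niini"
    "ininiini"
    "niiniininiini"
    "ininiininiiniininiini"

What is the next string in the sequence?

niiniininiiniininiininiiniininiini

Each term (from the third on) is the two preceding terms concatenated in order: term 3 = i·ni = ini.
So term 8 is niiniininiini·ininiininiiniininiini.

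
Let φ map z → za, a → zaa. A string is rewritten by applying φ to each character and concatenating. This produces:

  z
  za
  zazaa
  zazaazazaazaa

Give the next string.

Rewriting the 13 symbols of zazaazazaazaa one by one yields za zaa za zaa zaa za zaa za zaa zaa za zaa zaa; concatenated:

zazaazazaazaazazaazazaazaazazaazaa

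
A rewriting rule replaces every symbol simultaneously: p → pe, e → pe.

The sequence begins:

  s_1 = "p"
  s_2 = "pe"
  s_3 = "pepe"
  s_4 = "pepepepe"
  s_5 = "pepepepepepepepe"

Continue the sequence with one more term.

Applying the rule to each of the 16 symbols of pepepepepepepepe gives the pieces pe pe pe pe pe pe pe pe pe pe pe pe pe pe pe pe, which concatenate to the answer.

pepepepepepepepepepepepepepepepe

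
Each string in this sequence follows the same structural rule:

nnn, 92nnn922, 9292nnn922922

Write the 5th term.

s(k+1) = 92·s(k)·922, so each term gains 92 as a prefix and 922 as a suffix.
From 9292nnn922922, 2 further steps: 9292nnn922922 → 929292nnn922922922 → (answer).

92929292nnn922922922922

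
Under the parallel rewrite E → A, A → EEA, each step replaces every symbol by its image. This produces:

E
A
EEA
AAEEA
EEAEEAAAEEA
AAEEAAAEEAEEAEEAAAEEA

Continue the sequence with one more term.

Rewriting the 21 symbols of AAEEAAAEEAEEAEEAAAEEA one by one yields EEA EEA A A EEA EEA EEA A A EEA A A EEA A A EEA EEA EEA A A EEA; concatenated:

EEAEEAAAEEAEEAEEAAAEEAAAEEAAAEEAEEAEEAAAEEA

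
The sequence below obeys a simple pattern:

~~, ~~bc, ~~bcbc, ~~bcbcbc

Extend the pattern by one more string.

~~bcbcbcbc

Each term is the previous one with bc appended.
One more step from ~~bcbcbc gives the answer.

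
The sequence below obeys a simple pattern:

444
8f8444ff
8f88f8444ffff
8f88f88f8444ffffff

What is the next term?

8f88f88f88f8444ffffffff

Every step adds 8f8 to the front and ff to the end of the previous string.
So the next term is 8f8·8f88f88f8444ffffff·ff.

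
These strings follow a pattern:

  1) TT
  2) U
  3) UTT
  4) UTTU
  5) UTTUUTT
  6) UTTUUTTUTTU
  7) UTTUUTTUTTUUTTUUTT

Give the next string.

Each term (from the third on) is the previous term followed by the one before it: term 3 = U·TT = UTT.
The next term joins UTTUUTTUTTUUTTUUTT and UTTUUTTUTTU.

UTTUUTTUTTUUTTUUTTUTTUUTTUTTU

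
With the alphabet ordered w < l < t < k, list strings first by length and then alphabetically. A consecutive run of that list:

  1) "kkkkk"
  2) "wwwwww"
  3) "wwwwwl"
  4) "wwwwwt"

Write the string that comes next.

wwwwwk

The successor of wwwwwt increments the rightmost position that isn't already k and resets every position after it to w.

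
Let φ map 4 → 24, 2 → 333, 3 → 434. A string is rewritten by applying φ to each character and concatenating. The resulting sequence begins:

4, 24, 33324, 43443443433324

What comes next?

24434242443424244342443443443433324

Replace each of the 14 characters of 43443443433324 in place — 24 434 24 24 434 24 24 434 24 434 434 434 333 24 — and concatenate.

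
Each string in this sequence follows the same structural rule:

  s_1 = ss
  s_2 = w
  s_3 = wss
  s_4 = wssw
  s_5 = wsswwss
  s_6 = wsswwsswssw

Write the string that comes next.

From term 3 onward, concatenate the last term with the second-to-last: w·ss = wss, wss·w = wssw, …
The next term joins wsswwsswssw and wsswwss.

wsswwsswsswwsswwss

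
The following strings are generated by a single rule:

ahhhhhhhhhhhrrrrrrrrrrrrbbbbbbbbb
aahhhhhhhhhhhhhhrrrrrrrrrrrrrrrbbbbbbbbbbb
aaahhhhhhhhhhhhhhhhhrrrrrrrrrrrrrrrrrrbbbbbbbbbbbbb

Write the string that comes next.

Term n consists of n-2 a's, followed by 3n+2 h's, followed by 3n+3 r's, followed by 2n+3 b's, where the shown terms are n = 3, 4, 5.
At n = 6 the blocks have lengths 4, 20, 21, 15.

aaaahhhhhhhhhhhhhhhhhhhhrrrrrrrrrrrrrrrrrrrrrbbbbbbbbbbbbbbb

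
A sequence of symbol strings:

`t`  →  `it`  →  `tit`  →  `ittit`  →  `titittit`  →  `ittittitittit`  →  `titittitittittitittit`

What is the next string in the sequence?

This is a Fibonacci-style word recurrence s(k) = s(k−2)·s(k−1): e.g. t·it = tit.
Continuing: ittittitittit · titittitittittitittit gives term 8.

ittittitittittitittitittittitittit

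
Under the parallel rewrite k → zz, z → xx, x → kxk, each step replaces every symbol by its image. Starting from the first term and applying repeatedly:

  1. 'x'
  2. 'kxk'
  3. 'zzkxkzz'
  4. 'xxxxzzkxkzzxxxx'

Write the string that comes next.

Replace each of the 15 characters of xxxxzzkxkzzxxxx in place — kxk kxk kxk kxk xx xx zz kxk zz xx xx kxk kxk kxk kxk — and concatenate.

kxkkxkkxkkxkxxxxzzkxkzzxxxxkxkkxkkxkkxk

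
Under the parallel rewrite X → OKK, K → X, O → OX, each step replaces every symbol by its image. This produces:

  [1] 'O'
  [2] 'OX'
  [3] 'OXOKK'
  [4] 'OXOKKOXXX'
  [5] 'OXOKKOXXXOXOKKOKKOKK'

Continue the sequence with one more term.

φ(OXOKKOXXXOXOKKOKKOKK) expands symbol-by-symbol to OX OKK OX X X OX OKK OKK OKK OX OKK OX X X OX X X OX X X; joining the 20 pieces gives the next term.

OXOKKOXXXOXOKKOKKOKKOXOKKOXXXOXXXOXXX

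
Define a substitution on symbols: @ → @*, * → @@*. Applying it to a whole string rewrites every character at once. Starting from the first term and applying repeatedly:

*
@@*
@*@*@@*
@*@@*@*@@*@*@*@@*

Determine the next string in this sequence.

@*@@*@*@*@@*@*@@*@*@*@@*@*@@*@*@@*@*@*@@*

Applying the rule to each of the 17 symbols of @*@@*@*@@*@*@*@@* gives the pieces @* @@* @* @* @@* @* @@* @* @* @@* @* @@* @* @@* @* @* @@*, which concatenate to the answer.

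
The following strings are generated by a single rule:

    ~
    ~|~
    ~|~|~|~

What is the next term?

Each string is two copies of the previous one joined by '|'.
So the next term is two copies of ~|~|~|~ with '|' between the halves.

~|~|~|~|~|~|~|~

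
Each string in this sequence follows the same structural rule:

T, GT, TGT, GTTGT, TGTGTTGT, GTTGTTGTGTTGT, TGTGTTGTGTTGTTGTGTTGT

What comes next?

GTTGTTGTGTTGTTGTGTTGTGTTGTTGTGTTGT

Each term (from the third on) is the two preceding terms concatenated in order: term 3 = T·GT = TGT.
So term 8 is GTTGTTGTGTTGT·TGTGTTGTGTTGTTGTGTTGT.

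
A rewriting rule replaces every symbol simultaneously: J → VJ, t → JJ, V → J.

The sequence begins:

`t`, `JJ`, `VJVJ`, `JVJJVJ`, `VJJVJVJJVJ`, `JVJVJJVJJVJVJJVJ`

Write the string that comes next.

VJJVJJVJVJJVJVJJVJJVJVJJVJ

Replace each of the 16 characters of JVJVJJVJJVJVJJVJ in place — VJ J VJ J VJ VJ J VJ VJ J VJ J VJ VJ J VJ — and concatenate.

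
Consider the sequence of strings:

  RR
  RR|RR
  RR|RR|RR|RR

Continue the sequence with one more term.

s(k+1) = s(k)·|·s(k) — each term doubles the last with '|' between the halves.
Doubling RR|RR|RR|RR with '|' between the halves:

RR|RR|RR|RR|RR|RR|RR|RR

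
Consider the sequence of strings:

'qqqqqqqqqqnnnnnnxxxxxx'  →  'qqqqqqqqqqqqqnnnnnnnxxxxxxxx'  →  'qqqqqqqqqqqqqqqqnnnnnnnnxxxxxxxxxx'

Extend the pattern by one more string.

qqqqqqqqqqqqqqqqqqqnnnnnnnnnxxxxxxxxxxxx

Each string has the form q^{3n+1} n^{n+3} x^{2n}, where the shown terms are n = 3, 4, 5.
At n = 6 the blocks have lengths 19, 9, 12.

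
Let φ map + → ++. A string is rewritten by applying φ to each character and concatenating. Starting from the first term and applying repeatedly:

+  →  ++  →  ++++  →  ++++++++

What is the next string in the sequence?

Apply φ to ++++++++ symbol by symbol: +→++, +→++, +→++, +→++, +→++, +→++, +→++, +→++; joined: ++ ++ ++ ++ ++ ++ ++ ++.

++++++++++++++++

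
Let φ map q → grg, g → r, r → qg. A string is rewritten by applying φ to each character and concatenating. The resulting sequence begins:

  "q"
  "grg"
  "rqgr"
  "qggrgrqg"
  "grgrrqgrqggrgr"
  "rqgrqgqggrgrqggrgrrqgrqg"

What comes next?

qggrgrqggrgrgrgrrqgrqggrgrrqgrqgqggrgrqggrgr

Replace each of the 24 characters of rqgrqgqggrgrqggrgrrqgrqg in place — qg grg r qg grg r grg r r qg r qg grg r r qg r qg qg grg r qg grg r — and concatenate.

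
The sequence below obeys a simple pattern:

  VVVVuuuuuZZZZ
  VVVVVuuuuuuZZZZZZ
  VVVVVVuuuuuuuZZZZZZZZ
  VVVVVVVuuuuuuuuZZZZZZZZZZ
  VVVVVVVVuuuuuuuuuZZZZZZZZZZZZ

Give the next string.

Reading off run lengths: V runs 4, 5, 6, 7, 8; u runs 5, 6, 7, 8, 9; Z runs 4, 6, 8, 10, 12 — each is linear in n, where the shown terms are n = 3, 4, 5, 6, 7.
For the next term, n = 8, so the run lengths are 9, 10, 14.

VVVVVVVVVuuuuuuuuuuZZZZZZZZZZZZZZ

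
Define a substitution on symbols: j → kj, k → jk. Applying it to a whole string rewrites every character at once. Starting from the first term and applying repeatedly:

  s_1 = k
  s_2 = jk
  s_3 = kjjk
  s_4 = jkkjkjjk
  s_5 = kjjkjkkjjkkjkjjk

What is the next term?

Applying the rule to each of the 16 symbols of kjjkjkkjjkkjkjjk gives the pieces jk kj kj jk kj jk jk kj kj jk jk kj jk kj kj jk, which concatenate to the answer.

jkkjkjjkkjjkjkkjkjjkjkkjjkkjkjjk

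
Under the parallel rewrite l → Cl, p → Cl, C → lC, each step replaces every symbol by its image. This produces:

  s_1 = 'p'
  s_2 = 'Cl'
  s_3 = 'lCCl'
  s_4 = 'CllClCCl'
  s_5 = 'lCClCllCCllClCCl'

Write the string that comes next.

Rewriting the 16 symbols of lCClCllCCllClCCl one by one yields Cl lC lC Cl lC Cl Cl lC lC Cl Cl lC Cl lC lC Cl; concatenated:

CllClCCllCClCllClCClCllCCllClCCl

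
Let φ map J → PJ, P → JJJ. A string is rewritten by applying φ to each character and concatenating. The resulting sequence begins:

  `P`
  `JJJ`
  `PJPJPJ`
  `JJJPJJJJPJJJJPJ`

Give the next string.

PJPJPJJJJPJPJPJPJJJJPJPJPJPJJJJPJ

Applying the rule to each of the 15 symbols of JJJPJJJJPJJJJPJ gives the pieces PJ PJ PJ JJJ PJ PJ PJ PJ JJJ PJ PJ PJ PJ JJJ PJ, which concatenate to the answer.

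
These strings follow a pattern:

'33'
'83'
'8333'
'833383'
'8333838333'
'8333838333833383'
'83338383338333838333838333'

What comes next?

833383833383338383338383338333838333833383

Each term (from the third on) is the previous term followed by the one before it: term 3 = 83·33 = 8333.
So term 8 is 83338383338333838333838333·8333838333833383.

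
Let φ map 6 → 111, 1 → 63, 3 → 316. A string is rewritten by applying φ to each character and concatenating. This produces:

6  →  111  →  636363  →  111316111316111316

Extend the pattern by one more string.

636363316631116363633166311163636331663111

φ(111316111316111316) expands symbol-by-symbol to 63 63 63 316 63 111 63 63 63 316 63 111 63 63 63 316 63 111; joining the 18 pieces gives the next term.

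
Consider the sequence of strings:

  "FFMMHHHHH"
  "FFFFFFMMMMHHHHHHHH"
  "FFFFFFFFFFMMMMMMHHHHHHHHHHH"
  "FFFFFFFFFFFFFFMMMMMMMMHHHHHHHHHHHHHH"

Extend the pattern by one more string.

FFFFFFFFFFFFFFFFFFMMMMMMMMMMHHHHHHHHHHHHHHHHH

Term n consists of 4n-2 F's, followed by 2n M's, followed by 3n+2 H's (n = 1, 2, …).
At n = 5 the blocks have lengths 18, 10, 17.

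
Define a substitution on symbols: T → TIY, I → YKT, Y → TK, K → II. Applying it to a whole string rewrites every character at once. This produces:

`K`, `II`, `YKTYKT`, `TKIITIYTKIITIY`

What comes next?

Rewriting the 14 symbols of TKIITIYTKIITIY one by one yields TIY II YKT YKT TIY YKT TK TIY II YKT YKT TIY YKT TK; concatenated:

TIYIIYKTYKTTIYYKTTKTIYIIYKTYKTTIYYKTTK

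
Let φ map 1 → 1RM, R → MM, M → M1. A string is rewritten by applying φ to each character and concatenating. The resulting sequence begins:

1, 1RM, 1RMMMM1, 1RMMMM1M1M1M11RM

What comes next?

Applying the rule to each of the 16 symbols of 1RMMMM1M1M1M11RM gives the pieces 1RM MM M1 M1 M1 M1 1RM M1 1RM M1 1RM M1 1RM 1RM MM M1, which concatenate to the answer.

1RMMMM1M1M1M11RMM11RMM11RMM11RM1RMMMM1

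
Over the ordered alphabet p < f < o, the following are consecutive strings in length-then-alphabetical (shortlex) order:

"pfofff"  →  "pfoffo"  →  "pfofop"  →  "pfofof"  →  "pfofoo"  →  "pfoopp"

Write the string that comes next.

The successor of pfoopp increments the rightmost position that isn't already o and resets every position after it to p.

pfoopf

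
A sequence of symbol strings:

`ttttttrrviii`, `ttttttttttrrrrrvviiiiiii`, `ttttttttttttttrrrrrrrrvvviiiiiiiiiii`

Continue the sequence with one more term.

The n-th term is 4n+2 t's then 3n-1 r's then n v's then 4n-1 i's (n = 1, 2, …).
At n = 4 the blocks have lengths 18, 11, 4, 15.

ttttttttttttttttttrrrrrrrrrrrvvvviiiiiiiiiiiiiii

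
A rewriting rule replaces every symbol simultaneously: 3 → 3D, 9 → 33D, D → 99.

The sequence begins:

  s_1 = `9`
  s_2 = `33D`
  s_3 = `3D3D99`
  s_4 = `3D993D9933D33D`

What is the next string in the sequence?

Applying the rule to each of the 14 symbols of 3D993D9933D33D gives the pieces 3D 99 33D 33D 3D 99 33D 33D 3D 3D 99 3D 3D 99, which concatenate to the answer.

3D9933D33D3D9933D33D3D3D993D3D99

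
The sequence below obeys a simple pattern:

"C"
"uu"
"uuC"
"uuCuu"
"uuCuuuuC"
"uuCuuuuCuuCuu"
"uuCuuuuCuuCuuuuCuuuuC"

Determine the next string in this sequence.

uuCuuuuCuuCuuuuCuuuuCuuCuuuuCuuCuu

From term 3 onward, concatenate the last term with the second-to-last: uu·C = uuC, uuC·uu = uuCuu, …
Continuing: uuCuuuuCuuCuuuuCuuuuC · uuCuuuuCuuCuu gives term 8.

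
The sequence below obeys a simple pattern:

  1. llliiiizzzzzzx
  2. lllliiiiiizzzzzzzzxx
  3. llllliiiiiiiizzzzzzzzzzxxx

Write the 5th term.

llllllliiiiiiiiiiiizzzzzzzzzzzzzzxxxxx

The n-th term is n+1 l's then 2n i's then 2n+2 z's then n-1 x's, where the shown terms are n = 2, 3, 4.
Setting n = 6 gives 7, 12, 14, 5 characters in each block.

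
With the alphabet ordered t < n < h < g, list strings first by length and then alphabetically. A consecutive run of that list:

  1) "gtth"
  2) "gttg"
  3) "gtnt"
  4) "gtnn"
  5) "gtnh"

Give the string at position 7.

Continuing the enumeration 2 steps past gtnh: gtnh → gtng → (answer).

gtht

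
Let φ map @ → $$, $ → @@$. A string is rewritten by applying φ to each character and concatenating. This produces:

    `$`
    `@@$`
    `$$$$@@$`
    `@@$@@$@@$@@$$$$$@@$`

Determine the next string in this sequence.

$$$$@@$$$$$@@$$$$$@@$$$$$@@$@@$@@$@@$@@$$$$$@@$

Replace each of the 19 characters of @@$@@$@@$@@$$$$$@@$ in place — $$ $$ @@$ $$ $$ @@$ $$ $$ @@$ $$ $$ @@$ @@$ @@$ @@$ @@$ $$ $$ @@$ — and concatenate.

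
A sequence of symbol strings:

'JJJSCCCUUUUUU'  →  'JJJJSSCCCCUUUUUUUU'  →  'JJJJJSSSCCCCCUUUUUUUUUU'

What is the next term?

JJJJJJSSSSCCCCCCUUUUUUUUUUUU

The n-th term is n+1 J's then n-1 S's then n+1 C's then 2n+2 U's, where the shown terms are n = 2, 3, 4.
For the next term, n = 5, so the run lengths are 6, 4, 6, 12.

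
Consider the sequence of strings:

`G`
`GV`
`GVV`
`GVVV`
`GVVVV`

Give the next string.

The strings grow by a fixed suffix V each time.
Applying this once more to GVVVV:

GVVVVV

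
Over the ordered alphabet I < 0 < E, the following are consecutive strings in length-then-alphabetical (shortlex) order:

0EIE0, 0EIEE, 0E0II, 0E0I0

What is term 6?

0E00I

Stepping forward 2 times from 0E0I0: 0E0I0 → 0E0IE, then the target.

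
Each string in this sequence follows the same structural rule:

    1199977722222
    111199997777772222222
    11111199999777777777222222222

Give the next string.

The n-th term is 2n 1's then n+2 9's then 3n 7's then 2n+3 2's (n = 1, 2, …).
At n = 4 the blocks have lengths 8, 6, 12, 11.

1111111199999977777777777722222222222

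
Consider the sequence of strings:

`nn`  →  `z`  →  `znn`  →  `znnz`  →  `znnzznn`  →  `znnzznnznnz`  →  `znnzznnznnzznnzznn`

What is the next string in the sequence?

Each term (from the third on) is the previous term followed by the one before it: term 3 = z·nn = znn.
The next term joins znnzznnznnzznnzznn and znnzznnznnz.

znnzznnznnzznnzznnznnzznnznnz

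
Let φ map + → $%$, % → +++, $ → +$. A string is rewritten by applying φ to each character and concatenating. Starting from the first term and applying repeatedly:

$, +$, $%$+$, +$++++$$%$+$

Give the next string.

Rewriting each symbol of +$++++$$%$+$: +→$%$, $→+$, +→$%$, +→$%$, +→$%$, +→$%$, $→+$, $→+$, %→+++, $→+$, +→$%$, $→+$, which concatenates to $%$ +$ $%$ $%$ $%$ $%$ +$ +$ +++ +$ $%$ +$.

$%$+$$%$$%$$%$$%$+$+$++++$$%$+$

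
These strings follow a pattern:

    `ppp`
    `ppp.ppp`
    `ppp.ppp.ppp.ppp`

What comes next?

Every step duplicates the string with '.' between the halves.
Doubling ppp.ppp.ppp.ppp with '.' between the halves:

ppp.ppp.ppp.ppp.ppp.ppp.ppp.ppp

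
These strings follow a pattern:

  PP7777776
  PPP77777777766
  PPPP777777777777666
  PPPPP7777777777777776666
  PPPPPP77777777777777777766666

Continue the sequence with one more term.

PPPPPPP777777777777777777777666666

Reading off run lengths: P runs 2, 3, 4, 5, 6; 7 runs 6, 9, 12, 15, 18; 6 runs 1, 2, 3, 4, 5 — each is linear in n (n = 1, 2, …).
For the next term, n = 6, so the run lengths are 7, 21, 6.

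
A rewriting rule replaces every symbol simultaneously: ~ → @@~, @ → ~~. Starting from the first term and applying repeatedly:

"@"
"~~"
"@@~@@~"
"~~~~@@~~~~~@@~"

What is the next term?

Rewriting the 14 symbols of ~~~~@@~~~~~@@~ one by one yields @@~ @@~ @@~ @@~ ~~ ~~ @@~ @@~ @@~ @@~ @@~ ~~ ~~ @@~; concatenated:

@@~@@~@@~@@~~~~~@@~@@~@@~@@~@@~~~~~@@~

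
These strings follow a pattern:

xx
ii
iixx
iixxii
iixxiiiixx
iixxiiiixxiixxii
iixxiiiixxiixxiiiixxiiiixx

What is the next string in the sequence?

This is a Fibonacci-style word recurrence s(k) = s(k−1)·s(k−2): e.g. ii·xx = iixx.
Continuing: iixxiiiixxiixxiiiixxiiiixx · iixxiiiixxiixxii gives term 8.

iixxiiiixxiixxiiiixxiiiixxiixxiiiixxiixxii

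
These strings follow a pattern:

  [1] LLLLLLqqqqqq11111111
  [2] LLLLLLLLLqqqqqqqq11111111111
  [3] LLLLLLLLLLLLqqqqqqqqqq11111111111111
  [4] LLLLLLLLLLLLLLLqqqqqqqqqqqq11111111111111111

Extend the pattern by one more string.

The n-th term is 3n L's then 2n+2 q's then 3n+2 1's, where the shown terms are n = 2, 3, 4, 5.
For the next term, n = 6, so the run lengths are 18, 14, 20.

LLLLLLLLLLLLLLLLLLqqqqqqqqqqqqqq11111111111111111111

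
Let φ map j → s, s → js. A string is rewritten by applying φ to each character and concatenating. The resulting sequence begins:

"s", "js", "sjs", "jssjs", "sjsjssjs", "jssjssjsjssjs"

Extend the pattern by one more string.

Rewriting the 13 symbols of jssjssjsjssjs one by one yields s js js s js js s js s js js s js; concatenated:

sjsjssjsjssjssjsjssjs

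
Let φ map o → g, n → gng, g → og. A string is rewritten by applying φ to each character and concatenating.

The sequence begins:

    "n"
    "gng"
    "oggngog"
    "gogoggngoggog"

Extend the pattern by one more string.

Rewriting the 13 symbols of gogoggngoggog one by one yields og g og g og og gng og g og og g og; concatenated:

oggoggogoggngoggogoggog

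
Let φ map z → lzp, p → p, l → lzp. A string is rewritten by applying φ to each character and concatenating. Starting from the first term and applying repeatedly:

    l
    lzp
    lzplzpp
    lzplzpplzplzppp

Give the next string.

Rewriting the 15 symbols of lzplzpplzplzppp one by one yields lzp lzp p lzp lzp p p lzp lzp p lzp lzp p p p; concatenated:

lzplzpplzplzppplzplzpplzplzpppp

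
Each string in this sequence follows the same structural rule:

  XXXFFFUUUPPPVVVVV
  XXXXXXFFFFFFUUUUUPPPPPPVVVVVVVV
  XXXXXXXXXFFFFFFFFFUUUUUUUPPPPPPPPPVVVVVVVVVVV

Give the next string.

XXXXXXXXXXXXFFFFFFFFFFFFUUUUUUUUUPPPPPPPPPPPPVVVVVVVVVVVVVV

Each string has the form X^{3n} F^{3n} U^{2n+1} P^{3n} V^{3n+2} (n = 1, 2, …).
For the next term, n = 4, so the run lengths are 12, 12, 9, 12, 14.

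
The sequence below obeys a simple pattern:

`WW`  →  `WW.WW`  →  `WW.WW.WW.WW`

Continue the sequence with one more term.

s(k+1) = s(k)·.·s(k) — each term doubles the last with '.' between the halves.
So the next term is two copies of WW.WW.WW.WW with '.' between the halves.

WW.WW.WW.WW.WW.WW.WW.WW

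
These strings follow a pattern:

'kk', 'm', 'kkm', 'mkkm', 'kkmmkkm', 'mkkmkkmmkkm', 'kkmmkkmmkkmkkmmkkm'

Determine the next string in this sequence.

mkkmkkmmkkmkkmmkkmmkkmkkmmkkm

Each term (from the third on) is the two preceding terms concatenated in order: term 3 = kk·m = kkm.
Continuing: mkkmkkmmkkm · kkmmkkmmkkmkkmmkkm gives term 8.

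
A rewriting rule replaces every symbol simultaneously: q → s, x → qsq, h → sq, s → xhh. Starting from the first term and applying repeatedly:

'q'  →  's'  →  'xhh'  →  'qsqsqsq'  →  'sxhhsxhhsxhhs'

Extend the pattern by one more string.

Rewriting the 13 symbols of sxhhsxhhsxhhs one by one yields xhh qsq sq sq xhh qsq sq sq xhh qsq sq sq xhh; concatenated:

xhhqsqsqsqxhhqsqsqsqxhhqsqsqsqxhh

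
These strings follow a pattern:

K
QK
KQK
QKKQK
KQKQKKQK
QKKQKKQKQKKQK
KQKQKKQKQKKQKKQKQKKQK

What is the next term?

QKKQKKQKQKKQKKQKQKKQKQKKQKKQKQKKQK

This is a Fibonacci-style word recurrence s(k) = s(k−2)·s(k−1): e.g. K·QK = KQK.
The next term joins QKKQKKQKQKKQK and KQKQKKQKQKKQKKQKQKKQK.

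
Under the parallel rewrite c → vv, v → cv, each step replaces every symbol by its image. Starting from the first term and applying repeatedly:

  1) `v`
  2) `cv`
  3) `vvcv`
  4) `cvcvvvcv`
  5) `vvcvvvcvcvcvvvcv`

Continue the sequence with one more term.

φ(vvcvvvcvcvcvvvcv) expands symbol-by-symbol to cv cv vv cv cv cv vv cv vv cv vv cv cv cv vv cv; joining the 16 pieces gives the next term.

cvcvvvcvcvcvvvcvvvcvvvcvcvcvvvcv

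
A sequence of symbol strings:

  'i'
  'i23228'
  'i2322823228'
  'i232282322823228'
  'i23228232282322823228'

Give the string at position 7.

i232282322823228232282322823228

The strings grow by a fixed suffix 23228 each time.
From i23228232282322823228, 2 further steps: i23228232282322823228 → i2322823228232282322823228 → (answer).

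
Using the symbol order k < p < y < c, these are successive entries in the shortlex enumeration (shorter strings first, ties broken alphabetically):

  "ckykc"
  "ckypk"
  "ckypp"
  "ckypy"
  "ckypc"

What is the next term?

The successor of ckypc increments the rightmost position that isn't already c and resets every position after it to k.

ckyyk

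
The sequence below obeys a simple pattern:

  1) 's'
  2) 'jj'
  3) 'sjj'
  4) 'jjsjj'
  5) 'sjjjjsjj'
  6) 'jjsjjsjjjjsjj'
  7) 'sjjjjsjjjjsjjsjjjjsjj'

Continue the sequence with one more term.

jjsjjsjjjjsjjsjjjjsjjjjsjjsjjjjsjj

This is a Fibonacci-style word recurrence s(k) = s(k−2)·s(k−1): e.g. s·jj = sjj.
Continuing: jjsjjsjjjjsjj · sjjjjsjjjjsjjsjjjjsjj gives term 8.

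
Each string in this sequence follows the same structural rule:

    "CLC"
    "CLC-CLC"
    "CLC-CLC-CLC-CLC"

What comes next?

Each string is two copies of the previous one joined by '-'.
So the next term is two copies of CLC-CLC-CLC-CLC with '-' between the halves.

CLC-CLC-CLC-CLC-CLC-CLC-CLC-CLC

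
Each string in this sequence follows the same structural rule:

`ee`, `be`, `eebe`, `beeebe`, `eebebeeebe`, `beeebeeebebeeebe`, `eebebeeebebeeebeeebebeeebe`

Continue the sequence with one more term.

From term 3 onward, concatenate the second-to-last term with the last: ee·be = eebe, be·eebe = beeebe, …
The next term joins beeebeeebebeeebe and eebebeeebebeeebeeebebeeebe.

beeebeeebebeeebeeebebeeebebeeebeeebebeeebe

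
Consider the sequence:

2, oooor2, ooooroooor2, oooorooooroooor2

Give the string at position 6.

Each term is the previous one with oooor prepended.
From oooorooooroooor2, 2 further steps: oooorooooroooor2 → ooooroooorooooroooor2 → (answer).

oooorooooroooorooooroooor2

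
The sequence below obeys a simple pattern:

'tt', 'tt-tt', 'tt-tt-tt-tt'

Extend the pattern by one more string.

tt-tt-tt-tt-tt-tt-tt-tt

Every step duplicates the string with '-' between the halves.
So the next term is two copies of tt-tt-tt-tt with '-' between the halves.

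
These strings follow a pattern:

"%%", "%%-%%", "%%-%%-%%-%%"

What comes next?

%%-%%-%%-%%-%%-%%-%%-%%

Every step duplicates the string with '-' between the halves.
One more doubling of %%-%%-%%-%% gives the answer.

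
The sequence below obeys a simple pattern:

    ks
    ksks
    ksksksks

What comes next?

Every step duplicates the string.
So the next term is two copies of ksksksks.

ksksksksksksksks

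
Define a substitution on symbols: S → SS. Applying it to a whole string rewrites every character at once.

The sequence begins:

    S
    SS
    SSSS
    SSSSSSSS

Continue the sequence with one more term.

Apply φ to SSSSSSSS symbol by symbol: S→SS, S→SS, S→SS, S→SS, S→SS, S→SS, S→SS, S→SS; joined: SS SS SS SS SS SS SS SS.

SSSSSSSSSSSSSSSS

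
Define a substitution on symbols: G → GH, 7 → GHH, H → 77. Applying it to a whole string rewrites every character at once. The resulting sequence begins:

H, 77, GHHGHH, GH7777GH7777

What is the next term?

GH77GHHGHHGHHGHHGH77GHHGHHGHHGHH

Apply φ to GH7777GH7777 symbol by symbol: G→GH, H→77, 7→GHH, 7→GHH, 7→GHH, 7→GHH, G→GH, H→77, 7→GHH, 7→GHH, 7→GHH, 7→GHH; joined: GH 77 GHH GHH GHH GHH GH 77 GHH GHH GHH GHH.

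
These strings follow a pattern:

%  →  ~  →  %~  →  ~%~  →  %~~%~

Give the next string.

~%~%~~%~

This is a Fibonacci-style word recurrence s(k) = s(k−2)·s(k−1): e.g. %·~ = %~.
Continuing: ~%~ · %~~%~ gives term 6.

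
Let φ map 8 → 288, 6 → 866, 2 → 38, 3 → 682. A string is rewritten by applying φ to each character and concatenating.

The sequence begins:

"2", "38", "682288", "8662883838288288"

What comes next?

288866866382882886822886822883828828838288288

Replace each of the 16 characters of 8662883838288288 in place — 288 866 866 38 288 288 682 288 682 288 38 288 288 38 288 288 — and concatenate.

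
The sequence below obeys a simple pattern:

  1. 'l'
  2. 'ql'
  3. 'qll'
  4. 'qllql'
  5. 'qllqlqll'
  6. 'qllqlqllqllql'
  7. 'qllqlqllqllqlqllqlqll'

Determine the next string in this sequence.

This is a Fibonacci-style word recurrence s(k) = s(k−1)·s(k−2): e.g. ql·l = qll.
The next term joins qllqlqllqllqlqllqlqll and qllqlqllqllql.

qllqlqllqllqlqllqlqllqllqlqllqllql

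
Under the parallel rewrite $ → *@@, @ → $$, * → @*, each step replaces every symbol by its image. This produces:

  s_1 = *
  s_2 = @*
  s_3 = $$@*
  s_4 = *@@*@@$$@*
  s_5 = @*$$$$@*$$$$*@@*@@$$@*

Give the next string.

Applying the rule to each of the 22 symbols of @*$$$$@*$$$$*@@*@@$$@* gives the pieces $$ @* *@@ *@@ *@@ *@@ $$ @* *@@ *@@ *@@ *@@ @* $$ $$ @* $$ $$ *@@ *@@ $$ @*, which concatenate to the answer.

$$@**@@*@@*@@*@@$$@**@@*@@*@@*@@@*$$$$@*$$$$*@@*@@$$@*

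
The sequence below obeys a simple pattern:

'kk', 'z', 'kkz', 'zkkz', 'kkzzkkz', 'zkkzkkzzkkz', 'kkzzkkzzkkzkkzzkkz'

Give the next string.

zkkzkkzzkkzkkzzkkzzkkzkkzzkkz

Each term (from the third on) is the two preceding terms concatenated in order: term 3 = kk·z = kkz.
The next term joins zkkzkkzzkkz and kkzzkkzzkkzkkzzkkz.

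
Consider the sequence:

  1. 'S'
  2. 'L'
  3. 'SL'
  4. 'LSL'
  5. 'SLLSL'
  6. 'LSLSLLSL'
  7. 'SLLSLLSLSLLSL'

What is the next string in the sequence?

This is a Fibonacci-style word recurrence s(k) = s(k−2)·s(k−1): e.g. S·L = SL.
So term 8 is LSLSLLSL·SLLSLLSLSLLSL.

LSLSLLSLSLLSLLSLSLLSL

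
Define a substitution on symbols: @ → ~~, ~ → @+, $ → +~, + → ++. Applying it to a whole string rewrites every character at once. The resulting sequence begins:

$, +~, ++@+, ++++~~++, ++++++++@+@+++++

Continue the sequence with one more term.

++++++++++++++++~~++~~++++++++++

Applying the rule to each of the 16 symbols of ++++++++@+@+++++ gives the pieces ++ ++ ++ ++ ++ ++ ++ ++ ~~ ++ ~~ ++ ++ ++ ++ ++, which concatenate to the answer.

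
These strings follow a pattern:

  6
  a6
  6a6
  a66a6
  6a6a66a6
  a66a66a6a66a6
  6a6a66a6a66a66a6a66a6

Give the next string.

From term 3 onward, concatenate the second-to-last term with the last: 6·a6 = 6a6, a6·6a6 = a66a6, …
Continuing: a66a66a6a66a6 · 6a6a66a6a66a66a6a66a6 gives term 8.

a66a66a6a66a66a6a66a6a66a66a6a66a6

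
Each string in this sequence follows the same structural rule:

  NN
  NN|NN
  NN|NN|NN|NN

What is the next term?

NN|NN|NN|NN|NN|NN|NN|NN

Every step duplicates the string with '|' between the halves.
One more doubling of NN|NN|NN|NN gives the answer.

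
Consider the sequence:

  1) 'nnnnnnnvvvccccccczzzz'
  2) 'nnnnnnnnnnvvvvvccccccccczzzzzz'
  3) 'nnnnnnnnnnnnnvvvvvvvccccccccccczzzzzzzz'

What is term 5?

nnnnnnnnnnnnnnnnnnnvvvvvvvvvvvccccccccccccccczzzzzzzzzzzz

The n-th term is 3n+1 n's then 2n-1 v's then 2n+3 c's then 2n z's, where the shown terms are n = 2, 3, 4.
Setting n = 6 gives 19, 11, 15, 12 characters in each block.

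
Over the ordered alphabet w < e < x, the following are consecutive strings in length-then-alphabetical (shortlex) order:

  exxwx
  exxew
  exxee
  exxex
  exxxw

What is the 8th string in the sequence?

Continuing the enumeration 3 steps past exxxw: exxxw → exxxe → exxxx → (answer).

xwwww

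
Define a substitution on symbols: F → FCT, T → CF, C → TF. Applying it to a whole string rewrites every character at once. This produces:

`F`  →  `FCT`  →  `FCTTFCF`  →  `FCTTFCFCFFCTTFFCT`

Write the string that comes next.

FCTTFCFCFFCTTFFCTTFFCTFCTTFCFCFFCTFCTTFCF

φ(FCTTFCFCFFCTTFFCT) expands symbol-by-symbol to FCT TF CF CF FCT TF FCT TF FCT FCT TF CF CF FCT FCT TF CF; joining the 17 pieces gives the next term.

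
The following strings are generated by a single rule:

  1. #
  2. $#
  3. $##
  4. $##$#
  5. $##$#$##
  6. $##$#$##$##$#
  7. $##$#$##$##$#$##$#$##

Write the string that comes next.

$##$#$##$##$#$##$#$##$##$#$##$##$#

From term 3 onward, concatenate the last term with the second-to-last: $#·# = $##, $##·$# = $##$#, …
So term 8 is $##$#$##$##$#$##$#$##·$##$#$##$##$#.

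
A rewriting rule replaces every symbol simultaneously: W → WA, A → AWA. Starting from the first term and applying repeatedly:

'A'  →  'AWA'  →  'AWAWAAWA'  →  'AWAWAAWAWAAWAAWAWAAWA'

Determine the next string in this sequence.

Rewriting the 21 symbols of AWAWAAWAWAAWAAWAWAAWA one by one yields AWA WA AWA WA AWA AWA WA AWA WA AWA AWA WA AWA AWA WA AWA WA AWA AWA WA AWA; concatenated:

AWAWAAWAWAAWAAWAWAAWAWAAWAAWAWAAWAAWAWAAWAWAAWAAWAWAAWA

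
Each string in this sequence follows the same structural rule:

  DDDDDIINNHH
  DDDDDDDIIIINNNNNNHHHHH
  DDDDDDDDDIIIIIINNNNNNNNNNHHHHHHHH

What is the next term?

DDDDDDDDDDDIIIIIIIINNNNNNNNNNNNNNHHHHHHHHHHH

Each string has the form D^{2n+3} I^{2n} N^{4n-2} H^{3n-1} (n = 1, 2, …).
For the next term, n = 4, so the run lengths are 11, 8, 14, 11.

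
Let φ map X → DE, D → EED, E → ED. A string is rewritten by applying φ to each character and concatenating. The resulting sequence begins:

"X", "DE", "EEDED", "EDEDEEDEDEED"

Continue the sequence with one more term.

Rewriting each symbol of EDEDEEDEDEED: E→ED, D→EED, E→ED, D→EED, E→ED, E→ED, D→EED, E→ED, D→EED, E→ED, E→ED, D→EED, which concatenates to ED EED ED EED ED ED EED ED EED ED ED EED.

EDEEDEDEEDEDEDEEDEDEEDEDEDEED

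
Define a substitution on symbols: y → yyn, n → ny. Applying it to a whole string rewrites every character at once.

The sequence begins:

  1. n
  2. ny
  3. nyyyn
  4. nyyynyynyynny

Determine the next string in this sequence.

nyyynyynyynnyyynyynnyyynyynnynyyyn

φ(nyyynyynyynny) expands symbol-by-symbol to ny yyn yyn yyn ny yyn yyn ny yyn yyn ny ny yyn; joining the 13 pieces gives the next term.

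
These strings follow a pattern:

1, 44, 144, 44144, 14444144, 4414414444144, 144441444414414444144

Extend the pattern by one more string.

This is a Fibonacci-style word recurrence s(k) = s(k−2)·s(k−1): e.g. 1·44 = 144.
Continuing: 4414414444144 · 144441444414414444144 gives term 8.

4414414444144144441444414414444144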